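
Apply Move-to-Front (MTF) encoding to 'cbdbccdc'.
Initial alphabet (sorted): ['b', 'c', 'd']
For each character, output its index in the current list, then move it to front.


MTF encoding:
'c': index 1 in ['b', 'c', 'd'] -> ['c', 'b', 'd']
'b': index 1 in ['c', 'b', 'd'] -> ['b', 'c', 'd']
'd': index 2 in ['b', 'c', 'd'] -> ['d', 'b', 'c']
'b': index 1 in ['d', 'b', 'c'] -> ['b', 'd', 'c']
'c': index 2 in ['b', 'd', 'c'] -> ['c', 'b', 'd']
'c': index 0 in ['c', 'b', 'd'] -> ['c', 'b', 'd']
'd': index 2 in ['c', 'b', 'd'] -> ['d', 'c', 'b']
'c': index 1 in ['d', 'c', 'b'] -> ['c', 'd', 'b']


Output: [1, 1, 2, 1, 2, 0, 2, 1]


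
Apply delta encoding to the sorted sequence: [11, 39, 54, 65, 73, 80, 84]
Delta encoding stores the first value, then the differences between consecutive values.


First value: 11
Deltas:
  39 - 11 = 28
  54 - 39 = 15
  65 - 54 = 11
  73 - 65 = 8
  80 - 73 = 7
  84 - 80 = 4


Delta encoded: [11, 28, 15, 11, 8, 7, 4]


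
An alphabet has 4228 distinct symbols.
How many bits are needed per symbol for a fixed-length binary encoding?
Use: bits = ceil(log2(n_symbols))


log2(4228) = 12.0458
Bracket: 2^12 = 4096 < 4228 <= 2^13 = 8192
So ceil(log2(4228)) = 13

bits = ceil(log2(4228)) = ceil(12.0458) = 13 bits


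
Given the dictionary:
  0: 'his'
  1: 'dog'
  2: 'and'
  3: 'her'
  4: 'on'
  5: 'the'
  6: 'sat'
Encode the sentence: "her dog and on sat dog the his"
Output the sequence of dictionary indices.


Look up each word in the dictionary:
  'her' -> 3
  'dog' -> 1
  'and' -> 2
  'on' -> 4
  'sat' -> 6
  'dog' -> 1
  'the' -> 5
  'his' -> 0

Encoded: [3, 1, 2, 4, 6, 1, 5, 0]


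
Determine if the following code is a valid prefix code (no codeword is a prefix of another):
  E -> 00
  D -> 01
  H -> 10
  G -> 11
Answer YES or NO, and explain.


Checking each pair (does one codeword prefix another?):
  E='00' vs D='01': no prefix
  E='00' vs H='10': no prefix
  E='00' vs G='11': no prefix
  D='01' vs E='00': no prefix
  D='01' vs H='10': no prefix
  D='01' vs G='11': no prefix
  H='10' vs E='00': no prefix
  H='10' vs D='01': no prefix
  H='10' vs G='11': no prefix
  G='11' vs E='00': no prefix
  G='11' vs D='01': no prefix
  G='11' vs H='10': no prefix
No violation found over all pairs.

YES -- this is a valid prefix code. No codeword is a prefix of any other codeword.


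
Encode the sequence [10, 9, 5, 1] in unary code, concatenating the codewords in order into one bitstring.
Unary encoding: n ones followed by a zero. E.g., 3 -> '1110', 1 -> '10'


Encode each number as n ones followed by a terminating 0:
  10 -> 11111111110 (11 bits)
  9 -> 1111111110 (10 bits)
  5 -> 111110 (6 bits)
  1 -> 10 (2 bits)
Total length = 11 + 10 + 6 + 2 = 29 bits.

Unary([10, 9, 5, 1]) = 11111111110111111111011111010 (29 bits)


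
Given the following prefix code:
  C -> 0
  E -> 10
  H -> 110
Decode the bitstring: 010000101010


Decoding step by step:
Bits 0 -> C
Bits 10 -> E
Bits 0 -> C
Bits 0 -> C
Bits 0 -> C
Bits 10 -> E
Bits 10 -> E
Bits 10 -> E


Decoded message: CECCCEEE


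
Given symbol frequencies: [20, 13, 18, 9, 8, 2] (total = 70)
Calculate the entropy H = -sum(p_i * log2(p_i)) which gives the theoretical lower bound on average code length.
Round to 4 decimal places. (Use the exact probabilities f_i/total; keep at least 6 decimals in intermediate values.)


Per-symbol terms -p_i * log2(p_i) with p_i = f_i/70:
  p = 20/70 = 0.285714: log2(p) = -1.807355, -p*log2(p) = 0.516387
  p = 13/70 = 0.185714: log2(p) = -2.428843, -p*log2(p) = 0.451071
  p = 18/70 = 0.257143: log2(p) = -1.959358, -p*log2(p) = 0.503835
  p = 9/70 = 0.128571: log2(p) = -2.959358, -p*log2(p) = 0.380489
  p = 8/70 = 0.114286: log2(p) = -3.129283, -p*log2(p) = 0.357632
  p = 2/70 = 0.028571: log2(p) = -5.129283, -p*log2(p) = 0.146551
H = 0.516387 + 0.451071 + 0.503835 + 0.380489 + 0.357632 + 0.146551 = 2.355965

H = 2.356 bits/symbol


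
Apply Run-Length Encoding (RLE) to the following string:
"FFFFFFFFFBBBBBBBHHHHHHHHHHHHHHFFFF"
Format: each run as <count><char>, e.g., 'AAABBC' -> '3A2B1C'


Scanning runs left to right:
  i=0: run of 'F' x 9 -> '9F'
  i=9: run of 'B' x 7 -> '7B'
  i=16: run of 'H' x 14 -> '14H'
  i=30: run of 'F' x 4 -> '4F'

RLE = 9F7B14H4F


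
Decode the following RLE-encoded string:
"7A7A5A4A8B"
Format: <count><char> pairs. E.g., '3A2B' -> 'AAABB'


Expanding each <count><char> pair:
  7A -> 'AAAAAAA'
  7A -> 'AAAAAAA'
  5A -> 'AAAAA'
  4A -> 'AAAA'
  8B -> 'BBBBBBBB'

Decoded = AAAAAAAAAAAAAAAAAAAAAAABBBBBBBB


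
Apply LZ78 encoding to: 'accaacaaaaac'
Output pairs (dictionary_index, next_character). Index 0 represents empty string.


LZ78 encoding steps:
Dictionary: {0: ''}
Step 1: w='' (idx 0), next='a' -> output (0, 'a'), add 'a' as idx 1
Step 2: w='' (idx 0), next='c' -> output (0, 'c'), add 'c' as idx 2
Step 3: w='c' (idx 2), next='a' -> output (2, 'a'), add 'ca' as idx 3
Step 4: w='a' (idx 1), next='c' -> output (1, 'c'), add 'ac' as idx 4
Step 5: w='a' (idx 1), next='a' -> output (1, 'a'), add 'aa' as idx 5
Step 6: w='aa' (idx 5), next='a' -> output (5, 'a'), add 'aaa' as idx 6
Step 7: w='c' (idx 2), end of input -> output (2, '')


Encoded: [(0, 'a'), (0, 'c'), (2, 'a'), (1, 'c'), (1, 'a'), (5, 'a'), (2, '')]


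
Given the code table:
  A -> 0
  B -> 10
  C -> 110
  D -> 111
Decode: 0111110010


Decoding:
0 -> A
111 -> D
110 -> C
0 -> A
10 -> B


Result: ADCAB


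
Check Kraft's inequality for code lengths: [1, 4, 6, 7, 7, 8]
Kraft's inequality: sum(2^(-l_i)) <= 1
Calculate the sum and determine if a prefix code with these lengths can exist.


Sum = 2^(-1) + 2^(-4) + 2^(-6) + 2^(-7) + 2^(-7) + 2^(-8)
    = 0.5 + 0.0625 + 0.015625 + 0.0078125 + 0.0078125 + 0.00390625
    = 153/256 = 0.59765625
Since 0.59765625 <= 1, Kraft's inequality IS satisfied.
A prefix code with these lengths CAN exist.

Kraft sum = 0.59765625. Satisfied.


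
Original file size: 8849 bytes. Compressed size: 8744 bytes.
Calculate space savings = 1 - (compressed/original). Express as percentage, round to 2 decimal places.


ratio = compressed/original = 8744/8849 = 0.988134
savings = 1 - ratio = 1 - 0.988134 = 0.011866
as a percentage: 0.011866 * 100 = 1.19%

Space savings = 1 - 8744/8849 = 1.19%


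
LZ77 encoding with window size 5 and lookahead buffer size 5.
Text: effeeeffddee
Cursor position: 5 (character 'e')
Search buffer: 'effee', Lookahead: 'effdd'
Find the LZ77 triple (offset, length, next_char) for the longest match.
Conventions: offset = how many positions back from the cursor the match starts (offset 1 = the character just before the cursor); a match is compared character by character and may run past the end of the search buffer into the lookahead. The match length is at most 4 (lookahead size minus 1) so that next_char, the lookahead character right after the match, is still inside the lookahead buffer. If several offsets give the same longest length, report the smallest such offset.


Try each offset into the search buffer:
  offset=1 (pos 4, char 'e'): match length 1
  offset=2 (pos 3, char 'e'): match length 1
  offset=3 (pos 2, char 'f'): match length 0
  offset=4 (pos 1, char 'f'): match length 0
  offset=5 (pos 0, char 'e'): match length 3
Longest match has length 3 at offset 5.
next_char = character at position 5 + 3 = 8 -> 'd'

Best match: offset=5, length=3 (matching 'eff' starting at position 0)
LZ77 triple: (5, 3, 'd')


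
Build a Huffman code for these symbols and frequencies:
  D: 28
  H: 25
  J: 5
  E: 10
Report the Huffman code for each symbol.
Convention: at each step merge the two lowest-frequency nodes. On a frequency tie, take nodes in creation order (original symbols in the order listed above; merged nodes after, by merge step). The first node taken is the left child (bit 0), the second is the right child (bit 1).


Huffman tree construction:
Step 1: Merge J(5) + E(10) = 15
Step 2: Merge (J+E)(15) + H(25) = 40
Step 3: Merge D(28) + ((J+E)+H)(40) = 68
Read each symbol's code off the tree from the root (left child = 0, right child = 1).

Codes:
  D: 0 (length 1)
  H: 11 (length 2)
  J: 100 (length 3)
  E: 101 (length 3)
Average code length: 123/68 = 1.8088 bits/symbol


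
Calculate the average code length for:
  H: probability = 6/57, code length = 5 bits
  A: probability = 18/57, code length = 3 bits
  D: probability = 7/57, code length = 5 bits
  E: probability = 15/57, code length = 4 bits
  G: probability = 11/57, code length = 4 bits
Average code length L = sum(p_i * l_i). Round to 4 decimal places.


Weighted contributions p_i * l_i:
  H: (6/57) * 5 = 30/57
  A: (18/57) * 3 = 54/57
  D: (7/57) * 5 = 35/57
  E: (15/57) * 4 = 60/57
  G: (11/57) * 4 = 44/57
Sum = (30 + 54 + 35 + 60 + 44)/57 = 223/57

L = 223/57 = 3.9123 bits/symbol


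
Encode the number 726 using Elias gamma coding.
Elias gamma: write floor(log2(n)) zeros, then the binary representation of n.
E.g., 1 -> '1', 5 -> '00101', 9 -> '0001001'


num_bits = floor(log2(726)) + 1 = 10
leading_zeros = num_bits - 1 = 9
binary(726) = 1011010110

Elias gamma(726) = '000000000' + '1011010110' = 0000000001011010110 (19 bits)


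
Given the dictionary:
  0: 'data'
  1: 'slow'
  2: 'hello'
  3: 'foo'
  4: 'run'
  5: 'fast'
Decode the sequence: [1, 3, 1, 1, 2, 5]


Look up each index in the dictionary:
  1 -> 'slow'
  3 -> 'foo'
  1 -> 'slow'
  1 -> 'slow'
  2 -> 'hello'
  5 -> 'fast'

Decoded: "slow foo slow slow hello fast"


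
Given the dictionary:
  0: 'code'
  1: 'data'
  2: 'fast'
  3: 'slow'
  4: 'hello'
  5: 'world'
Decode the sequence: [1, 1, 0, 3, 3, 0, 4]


Look up each index in the dictionary:
  1 -> 'data'
  1 -> 'data'
  0 -> 'code'
  3 -> 'slow'
  3 -> 'slow'
  0 -> 'code'
  4 -> 'hello'

Decoded: "data data code slow slow code hello"


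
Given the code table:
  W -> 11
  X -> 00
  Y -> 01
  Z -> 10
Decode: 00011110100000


Decoding:
00 -> X
01 -> Y
11 -> W
10 -> Z
10 -> Z
00 -> X
00 -> X


Result: XYWZZXX


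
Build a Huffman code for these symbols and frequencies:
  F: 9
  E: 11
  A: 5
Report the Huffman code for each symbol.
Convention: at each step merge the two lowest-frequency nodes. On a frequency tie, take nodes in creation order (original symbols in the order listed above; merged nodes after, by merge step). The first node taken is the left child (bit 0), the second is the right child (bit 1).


Huffman tree construction:
Step 1: Merge A(5) + F(9) = 14
Step 2: Merge E(11) + (A+F)(14) = 25
Read each symbol's code off the tree from the root (left child = 0, right child = 1).

Codes:
  F: 11 (length 2)
  E: 0 (length 1)
  A: 10 (length 2)
Average code length: 39/25 = 1.5600 bits/symbol


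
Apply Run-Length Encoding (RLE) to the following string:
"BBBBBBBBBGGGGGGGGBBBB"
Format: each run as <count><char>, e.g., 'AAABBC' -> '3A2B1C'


Scanning runs left to right:
  i=0: run of 'B' x 9 -> '9B'
  i=9: run of 'G' x 8 -> '8G'
  i=17: run of 'B' x 4 -> '4B'

RLE = 9B8G4B


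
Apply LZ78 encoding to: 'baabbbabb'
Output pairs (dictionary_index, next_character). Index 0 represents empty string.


LZ78 encoding steps:
Dictionary: {0: ''}
Step 1: w='' (idx 0), next='b' -> output (0, 'b'), add 'b' as idx 1
Step 2: w='' (idx 0), next='a' -> output (0, 'a'), add 'a' as idx 2
Step 3: w='a' (idx 2), next='b' -> output (2, 'b'), add 'ab' as idx 3
Step 4: w='b' (idx 1), next='b' -> output (1, 'b'), add 'bb' as idx 4
Step 5: w='ab' (idx 3), next='b' -> output (3, 'b'), add 'abb' as idx 5


Encoded: [(0, 'b'), (0, 'a'), (2, 'b'), (1, 'b'), (3, 'b')]


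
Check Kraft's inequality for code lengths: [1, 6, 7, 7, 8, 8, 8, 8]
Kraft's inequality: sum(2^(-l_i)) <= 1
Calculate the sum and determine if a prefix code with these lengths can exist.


Sum = 2^(-1) + 2^(-6) + 2^(-7) + 2^(-7) + 2^(-8) + 2^(-8) + 2^(-8) + 2^(-8)
    = 0.5 + 0.015625 + 0.0078125 + 0.0078125 + 0.00390625 + 0.00390625 + 0.00390625 + 0.00390625
    = 140/256 = 0.546875
Since 0.546875 <= 1, Kraft's inequality IS satisfied.
A prefix code with these lengths CAN exist.

Kraft sum = 0.546875. Satisfied.


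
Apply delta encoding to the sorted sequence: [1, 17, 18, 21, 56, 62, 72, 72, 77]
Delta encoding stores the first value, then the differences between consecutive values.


First value: 1
Deltas:
  17 - 1 = 16
  18 - 17 = 1
  21 - 18 = 3
  56 - 21 = 35
  62 - 56 = 6
  72 - 62 = 10
  72 - 72 = 0
  77 - 72 = 5


Delta encoded: [1, 16, 1, 3, 35, 6, 10, 0, 5]


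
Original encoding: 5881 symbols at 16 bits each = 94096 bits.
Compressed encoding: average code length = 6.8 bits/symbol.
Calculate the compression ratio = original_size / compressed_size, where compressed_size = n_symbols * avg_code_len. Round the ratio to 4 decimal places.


original_size = n_symbols * orig_bits = 5881 * 16 = 94096 bits
compressed_size = n_symbols * avg_code_len = 5881 * 6.8 = 39990.8 bits
ratio = original_size / compressed_size = 94096 / 39990.8 = 2.3529

Compression ratio = 2.3529


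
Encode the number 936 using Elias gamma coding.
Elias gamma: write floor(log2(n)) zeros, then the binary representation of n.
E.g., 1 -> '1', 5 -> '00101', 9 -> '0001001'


num_bits = floor(log2(936)) + 1 = 10
leading_zeros = num_bits - 1 = 9
binary(936) = 1110101000

Elias gamma(936) = '000000000' + '1110101000' = 0000000001110101000 (19 bits)


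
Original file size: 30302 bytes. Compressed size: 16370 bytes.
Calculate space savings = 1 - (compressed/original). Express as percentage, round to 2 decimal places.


ratio = compressed/original = 16370/30302 = 0.540228
savings = 1 - ratio = 1 - 0.540228 = 0.459772
as a percentage: 0.459772 * 100 = 45.98%

Space savings = 1 - 16370/30302 = 45.98%


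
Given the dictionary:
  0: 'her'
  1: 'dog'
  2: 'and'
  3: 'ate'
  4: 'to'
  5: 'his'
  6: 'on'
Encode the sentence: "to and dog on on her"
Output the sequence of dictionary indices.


Look up each word in the dictionary:
  'to' -> 4
  'and' -> 2
  'dog' -> 1
  'on' -> 6
  'on' -> 6
  'her' -> 0

Encoded: [4, 2, 1, 6, 6, 0]


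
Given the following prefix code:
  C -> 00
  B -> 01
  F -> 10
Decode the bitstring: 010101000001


Decoding step by step:
Bits 01 -> B
Bits 01 -> B
Bits 01 -> B
Bits 00 -> C
Bits 00 -> C
Bits 01 -> B


Decoded message: BBBCCB


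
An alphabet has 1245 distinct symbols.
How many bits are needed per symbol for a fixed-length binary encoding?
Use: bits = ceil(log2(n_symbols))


log2(1245) = 10.2819
Bracket: 2^10 = 1024 < 1245 <= 2^11 = 2048
So ceil(log2(1245)) = 11

bits = ceil(log2(1245)) = ceil(10.2819) = 11 bits


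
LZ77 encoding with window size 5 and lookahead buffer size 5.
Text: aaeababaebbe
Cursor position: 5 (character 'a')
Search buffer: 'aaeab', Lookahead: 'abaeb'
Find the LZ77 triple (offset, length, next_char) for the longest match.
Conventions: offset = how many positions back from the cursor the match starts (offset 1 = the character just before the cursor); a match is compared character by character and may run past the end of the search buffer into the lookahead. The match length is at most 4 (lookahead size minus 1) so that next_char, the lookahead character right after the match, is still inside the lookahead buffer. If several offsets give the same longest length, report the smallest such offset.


Try each offset into the search buffer:
  offset=1 (pos 4, char 'b'): match length 0
  offset=2 (pos 3, char 'a'): match length 3
  offset=3 (pos 2, char 'e'): match length 0
  offset=4 (pos 1, char 'a'): match length 1
  offset=5 (pos 0, char 'a'): match length 1
Longest match has length 3 at offset 2.
next_char = character at position 5 + 3 = 8 -> 'e'

Best match: offset=2, length=3 (matching 'aba' starting at position 3)
LZ77 triple: (2, 3, 'e')


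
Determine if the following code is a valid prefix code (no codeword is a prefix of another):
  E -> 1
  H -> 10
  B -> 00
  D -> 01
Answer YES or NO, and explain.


Checking each pair (does one codeword prefix another?):
  E='1' vs H='10': prefix -- VIOLATION

NO -- this is NOT a valid prefix code. E (1) is a prefix of H (10).


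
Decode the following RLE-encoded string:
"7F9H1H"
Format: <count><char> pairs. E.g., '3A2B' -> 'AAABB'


Expanding each <count><char> pair:
  7F -> 'FFFFFFF'
  9H -> 'HHHHHHHHH'
  1H -> 'H'

Decoded = FFFFFFFHHHHHHHHHH


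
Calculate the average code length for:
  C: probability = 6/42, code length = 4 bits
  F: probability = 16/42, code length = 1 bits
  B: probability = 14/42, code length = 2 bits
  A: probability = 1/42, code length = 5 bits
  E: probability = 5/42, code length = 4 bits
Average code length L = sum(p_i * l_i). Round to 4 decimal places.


Weighted contributions p_i * l_i:
  C: (6/42) * 4 = 24/42
  F: (16/42) * 1 = 16/42
  B: (14/42) * 2 = 28/42
  A: (1/42) * 5 = 5/42
  E: (5/42) * 4 = 20/42
Sum = (24 + 16 + 28 + 5 + 20)/42 = 93/42

L = 93/42 = 2.2143 bits/symbol


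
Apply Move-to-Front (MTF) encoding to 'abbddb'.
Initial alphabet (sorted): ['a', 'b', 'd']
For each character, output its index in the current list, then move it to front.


MTF encoding:
'a': index 0 in ['a', 'b', 'd'] -> ['a', 'b', 'd']
'b': index 1 in ['a', 'b', 'd'] -> ['b', 'a', 'd']
'b': index 0 in ['b', 'a', 'd'] -> ['b', 'a', 'd']
'd': index 2 in ['b', 'a', 'd'] -> ['d', 'b', 'a']
'd': index 0 in ['d', 'b', 'a'] -> ['d', 'b', 'a']
'b': index 1 in ['d', 'b', 'a'] -> ['b', 'd', 'a']


Output: [0, 1, 0, 2, 0, 1]


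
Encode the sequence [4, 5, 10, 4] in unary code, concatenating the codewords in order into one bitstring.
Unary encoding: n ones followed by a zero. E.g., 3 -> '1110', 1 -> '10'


Encode each number as n ones followed by a terminating 0:
  4 -> 11110 (5 bits)
  5 -> 111110 (6 bits)
  10 -> 11111111110 (11 bits)
  4 -> 11110 (5 bits)
Total length = 5 + 6 + 11 + 5 = 27 bits.

Unary([4, 5, 10, 4]) = 111101111101111111111011110 (27 bits)


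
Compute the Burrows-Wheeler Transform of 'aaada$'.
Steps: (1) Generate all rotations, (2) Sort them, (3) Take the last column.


Rotations (sorted):
  0: $aaada -> last char: a
  1: a$aaad -> last char: d
  2: aaada$ -> last char: $
  3: aada$a -> last char: a
  4: ada$aa -> last char: a
  5: da$aaa -> last char: a


BWT = ad$aaa


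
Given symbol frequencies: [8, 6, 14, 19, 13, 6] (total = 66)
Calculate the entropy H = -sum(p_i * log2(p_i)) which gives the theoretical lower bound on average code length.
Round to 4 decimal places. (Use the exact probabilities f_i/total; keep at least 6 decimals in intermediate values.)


Per-symbol terms -p_i * log2(p_i) with p_i = f_i/66:
  p = 8/66 = 0.121212: log2(p) = -3.044394, -p*log2(p) = 0.369017
  p = 6/66 = 0.090909: log2(p) = -3.459432, -p*log2(p) = 0.314494
  p = 14/66 = 0.212121: log2(p) = -2.237039, -p*log2(p) = 0.474523
  p = 19/66 = 0.287879: log2(p) = -1.796467, -p*log2(p) = 0.517165
  p = 13/66 = 0.196970: log2(p) = -2.343954, -p*log2(p) = 0.461688
  p = 6/66 = 0.090909: log2(p) = -3.459432, -p*log2(p) = 0.314494
H = 0.369017 + 0.314494 + 0.474523 + 0.517165 + 0.461688 + 0.314494 = 2.451381

H = 2.4514 bits/symbol


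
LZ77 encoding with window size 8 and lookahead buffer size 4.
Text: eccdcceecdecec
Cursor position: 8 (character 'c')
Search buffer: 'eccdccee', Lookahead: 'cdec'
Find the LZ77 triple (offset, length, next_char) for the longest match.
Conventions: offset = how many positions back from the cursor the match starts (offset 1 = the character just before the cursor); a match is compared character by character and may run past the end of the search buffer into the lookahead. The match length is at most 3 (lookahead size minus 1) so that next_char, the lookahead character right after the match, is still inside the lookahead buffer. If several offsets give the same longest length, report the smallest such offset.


Try each offset into the search buffer:
  offset=1 (pos 7, char 'e'): match length 0
  offset=2 (pos 6, char 'e'): match length 0
  offset=3 (pos 5, char 'c'): match length 1
  offset=4 (pos 4, char 'c'): match length 1
  offset=5 (pos 3, char 'd'): match length 0
  offset=6 (pos 2, char 'c'): match length 2
  offset=7 (pos 1, char 'c'): match length 1
  offset=8 (pos 0, char 'e'): match length 0
Longest match has length 2 at offset 6.
next_char = character at position 8 + 2 = 10 -> 'e'

Best match: offset=6, length=2 (matching 'cd' starting at position 2)
LZ77 triple: (6, 2, 'e')


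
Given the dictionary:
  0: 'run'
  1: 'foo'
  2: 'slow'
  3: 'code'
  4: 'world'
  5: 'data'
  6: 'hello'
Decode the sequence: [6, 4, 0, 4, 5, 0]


Look up each index in the dictionary:
  6 -> 'hello'
  4 -> 'world'
  0 -> 'run'
  4 -> 'world'
  5 -> 'data'
  0 -> 'run'

Decoded: "hello world run world data run"


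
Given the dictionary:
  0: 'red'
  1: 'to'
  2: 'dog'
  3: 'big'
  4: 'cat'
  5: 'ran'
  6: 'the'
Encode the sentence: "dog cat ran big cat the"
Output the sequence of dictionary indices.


Look up each word in the dictionary:
  'dog' -> 2
  'cat' -> 4
  'ran' -> 5
  'big' -> 3
  'cat' -> 4
  'the' -> 6

Encoded: [2, 4, 5, 3, 4, 6]


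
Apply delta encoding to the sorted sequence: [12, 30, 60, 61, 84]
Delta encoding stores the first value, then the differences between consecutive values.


First value: 12
Deltas:
  30 - 12 = 18
  60 - 30 = 30
  61 - 60 = 1
  84 - 61 = 23


Delta encoded: [12, 18, 30, 1, 23]


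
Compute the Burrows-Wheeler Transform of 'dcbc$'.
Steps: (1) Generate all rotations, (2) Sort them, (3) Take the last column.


Rotations (sorted):
  0: $dcbc -> last char: c
  1: bc$dc -> last char: c
  2: c$dcb -> last char: b
  3: cbc$d -> last char: d
  4: dcbc$ -> last char: $


BWT = ccbd$


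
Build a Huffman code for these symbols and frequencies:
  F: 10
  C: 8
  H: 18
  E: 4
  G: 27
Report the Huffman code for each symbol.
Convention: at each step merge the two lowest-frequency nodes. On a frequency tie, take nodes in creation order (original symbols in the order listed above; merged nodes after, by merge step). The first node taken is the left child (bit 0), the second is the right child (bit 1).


Huffman tree construction:
Step 1: Merge E(4) + C(8) = 12
Step 2: Merge F(10) + (E+C)(12) = 22
Step 3: Merge H(18) + (F+(E+C))(22) = 40
Step 4: Merge G(27) + (H+(F+(E+C)))(40) = 67
Read each symbol's code off the tree from the root (left child = 0, right child = 1).

Codes:
  F: 110 (length 3)
  C: 1111 (length 4)
  H: 10 (length 2)
  E: 1110 (length 4)
  G: 0 (length 1)
Average code length: 141/67 = 2.1045 bits/symbol


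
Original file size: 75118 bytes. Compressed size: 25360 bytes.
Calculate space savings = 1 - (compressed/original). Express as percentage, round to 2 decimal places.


ratio = compressed/original = 25360/75118 = 0.337602
savings = 1 - ratio = 1 - 0.337602 = 0.662398
as a percentage: 0.662398 * 100 = 66.24%

Space savings = 1 - 25360/75118 = 66.24%


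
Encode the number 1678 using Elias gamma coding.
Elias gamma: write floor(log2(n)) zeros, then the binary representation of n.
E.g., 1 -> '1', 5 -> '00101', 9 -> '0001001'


num_bits = floor(log2(1678)) + 1 = 11
leading_zeros = num_bits - 1 = 10
binary(1678) = 11010001110

Elias gamma(1678) = '0000000000' + '11010001110' = 000000000011010001110 (21 bits)


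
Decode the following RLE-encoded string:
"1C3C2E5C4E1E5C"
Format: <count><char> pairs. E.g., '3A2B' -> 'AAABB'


Expanding each <count><char> pair:
  1C -> 'C'
  3C -> 'CCC'
  2E -> 'EE'
  5C -> 'CCCCC'
  4E -> 'EEEE'
  1E -> 'E'
  5C -> 'CCCCC'

Decoded = CCCCEECCCCCEEEEECCCCC


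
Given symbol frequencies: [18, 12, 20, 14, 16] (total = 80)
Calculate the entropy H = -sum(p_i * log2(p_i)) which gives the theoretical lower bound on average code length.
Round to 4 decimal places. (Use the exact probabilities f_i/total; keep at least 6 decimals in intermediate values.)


Per-symbol terms -p_i * log2(p_i) with p_i = f_i/80:
  p = 18/80 = 0.225000: log2(p) = -2.152003, -p*log2(p) = 0.484201
  p = 12/80 = 0.150000: log2(p) = -2.736966, -p*log2(p) = 0.410545
  p = 20/80 = 0.250000: log2(p) = -2.000000, -p*log2(p) = 0.500000
  p = 14/80 = 0.175000: log2(p) = -2.514573, -p*log2(p) = 0.440050
  p = 16/80 = 0.200000: log2(p) = -2.321928, -p*log2(p) = 0.464386
H = 0.484201 + 0.410545 + 0.500000 + 0.440050 + 0.464386 = 2.299182

H = 2.2992 bits/symbol


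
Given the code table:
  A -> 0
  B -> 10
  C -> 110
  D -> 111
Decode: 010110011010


Decoding:
0 -> A
10 -> B
110 -> C
0 -> A
110 -> C
10 -> B


Result: ABCACB


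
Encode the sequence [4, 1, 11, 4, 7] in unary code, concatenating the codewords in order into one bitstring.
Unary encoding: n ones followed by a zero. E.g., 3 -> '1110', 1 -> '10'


Encode each number as n ones followed by a terminating 0:
  4 -> 11110 (5 bits)
  1 -> 10 (2 bits)
  11 -> 111111111110 (12 bits)
  4 -> 11110 (5 bits)
  7 -> 11111110 (8 bits)
Total length = 5 + 2 + 12 + 5 + 8 = 32 bits.

Unary([4, 1, 11, 4, 7]) = 11110101111111111101111011111110 (32 bits)


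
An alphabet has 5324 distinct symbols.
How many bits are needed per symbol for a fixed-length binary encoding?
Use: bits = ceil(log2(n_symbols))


log2(5324) = 12.3783
Bracket: 2^12 = 4096 < 5324 <= 2^13 = 8192
So ceil(log2(5324)) = 13

bits = ceil(log2(5324)) = ceil(12.3783) = 13 bits


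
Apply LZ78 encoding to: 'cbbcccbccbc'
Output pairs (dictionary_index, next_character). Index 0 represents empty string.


LZ78 encoding steps:
Dictionary: {0: ''}
Step 1: w='' (idx 0), next='c' -> output (0, 'c'), add 'c' as idx 1
Step 2: w='' (idx 0), next='b' -> output (0, 'b'), add 'b' as idx 2
Step 3: w='b' (idx 2), next='c' -> output (2, 'c'), add 'bc' as idx 3
Step 4: w='c' (idx 1), next='c' -> output (1, 'c'), add 'cc' as idx 4
Step 5: w='bc' (idx 3), next='c' -> output (3, 'c'), add 'bcc' as idx 5
Step 6: w='bc' (idx 3), end of input -> output (3, '')


Encoded: [(0, 'c'), (0, 'b'), (2, 'c'), (1, 'c'), (3, 'c'), (3, '')]


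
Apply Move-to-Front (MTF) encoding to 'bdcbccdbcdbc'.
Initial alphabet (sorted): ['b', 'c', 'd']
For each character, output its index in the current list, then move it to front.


MTF encoding:
'b': index 0 in ['b', 'c', 'd'] -> ['b', 'c', 'd']
'd': index 2 in ['b', 'c', 'd'] -> ['d', 'b', 'c']
'c': index 2 in ['d', 'b', 'c'] -> ['c', 'd', 'b']
'b': index 2 in ['c', 'd', 'b'] -> ['b', 'c', 'd']
'c': index 1 in ['b', 'c', 'd'] -> ['c', 'b', 'd']
'c': index 0 in ['c', 'b', 'd'] -> ['c', 'b', 'd']
'd': index 2 in ['c', 'b', 'd'] -> ['d', 'c', 'b']
'b': index 2 in ['d', 'c', 'b'] -> ['b', 'd', 'c']
'c': index 2 in ['b', 'd', 'c'] -> ['c', 'b', 'd']
'd': index 2 in ['c', 'b', 'd'] -> ['d', 'c', 'b']
'b': index 2 in ['d', 'c', 'b'] -> ['b', 'd', 'c']
'c': index 2 in ['b', 'd', 'c'] -> ['c', 'b', 'd']


Output: [0, 2, 2, 2, 1, 0, 2, 2, 2, 2, 2, 2]


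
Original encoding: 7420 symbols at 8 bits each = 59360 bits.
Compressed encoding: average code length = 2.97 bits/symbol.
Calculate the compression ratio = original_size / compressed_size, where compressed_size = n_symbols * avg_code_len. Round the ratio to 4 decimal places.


original_size = n_symbols * orig_bits = 7420 * 8 = 59360 bits
compressed_size = n_symbols * avg_code_len = 7420 * 2.97 = 22037.4 bits
ratio = original_size / compressed_size = 59360 / 22037.4 = 2.6936

Compression ratio = 2.6936


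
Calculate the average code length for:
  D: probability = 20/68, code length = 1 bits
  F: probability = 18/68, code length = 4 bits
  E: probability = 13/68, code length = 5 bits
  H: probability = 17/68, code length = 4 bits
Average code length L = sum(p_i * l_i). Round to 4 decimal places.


Weighted contributions p_i * l_i:
  D: (20/68) * 1 = 20/68
  F: (18/68) * 4 = 72/68
  E: (13/68) * 5 = 65/68
  H: (17/68) * 4 = 68/68
Sum = (20 + 72 + 65 + 68)/68 = 225/68

L = 225/68 = 3.3088 bits/symbol


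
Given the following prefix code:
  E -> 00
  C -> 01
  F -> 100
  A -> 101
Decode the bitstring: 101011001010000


Decoding step by step:
Bits 101 -> A
Bits 01 -> C
Bits 100 -> F
Bits 101 -> A
Bits 00 -> E
Bits 00 -> E


Decoded message: ACFAEE


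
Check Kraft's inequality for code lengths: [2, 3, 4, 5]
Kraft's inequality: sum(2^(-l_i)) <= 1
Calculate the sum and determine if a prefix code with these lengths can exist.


Sum = 2^(-2) + 2^(-3) + 2^(-4) + 2^(-5)
    = 0.25 + 0.125 + 0.0625 + 0.03125
    = 15/32 = 0.46875
Since 0.46875 <= 1, Kraft's inequality IS satisfied.
A prefix code with these lengths CAN exist.

Kraft sum = 0.46875. Satisfied.


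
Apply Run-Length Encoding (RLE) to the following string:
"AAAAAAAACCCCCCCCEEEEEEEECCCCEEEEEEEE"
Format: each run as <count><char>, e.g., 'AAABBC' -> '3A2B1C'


Scanning runs left to right:
  i=0: run of 'A' x 8 -> '8A'
  i=8: run of 'C' x 8 -> '8C'
  i=16: run of 'E' x 8 -> '8E'
  i=24: run of 'C' x 4 -> '4C'
  i=28: run of 'E' x 8 -> '8E'

RLE = 8A8C8E4C8E


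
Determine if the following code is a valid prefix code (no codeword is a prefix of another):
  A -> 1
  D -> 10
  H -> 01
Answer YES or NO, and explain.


Checking each pair (does one codeword prefix another?):
  A='1' vs D='10': prefix -- VIOLATION

NO -- this is NOT a valid prefix code. A (1) is a prefix of D (10).


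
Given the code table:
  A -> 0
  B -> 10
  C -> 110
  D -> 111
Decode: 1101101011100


Decoding:
110 -> C
110 -> C
10 -> B
111 -> D
0 -> A
0 -> A


Result: CCBDAA


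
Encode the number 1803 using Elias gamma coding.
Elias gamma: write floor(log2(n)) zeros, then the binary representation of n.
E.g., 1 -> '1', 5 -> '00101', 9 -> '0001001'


num_bits = floor(log2(1803)) + 1 = 11
leading_zeros = num_bits - 1 = 10
binary(1803) = 11100001011

Elias gamma(1803) = '0000000000' + '11100001011' = 000000000011100001011 (21 bits)


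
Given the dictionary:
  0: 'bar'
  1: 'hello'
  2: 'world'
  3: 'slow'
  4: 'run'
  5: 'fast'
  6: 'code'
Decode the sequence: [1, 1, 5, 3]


Look up each index in the dictionary:
  1 -> 'hello'
  1 -> 'hello'
  5 -> 'fast'
  3 -> 'slow'

Decoded: "hello hello fast slow"


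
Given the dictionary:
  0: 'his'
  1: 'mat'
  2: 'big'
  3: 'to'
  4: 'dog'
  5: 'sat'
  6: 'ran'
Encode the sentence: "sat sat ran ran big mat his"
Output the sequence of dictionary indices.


Look up each word in the dictionary:
  'sat' -> 5
  'sat' -> 5
  'ran' -> 6
  'ran' -> 6
  'big' -> 2
  'mat' -> 1
  'his' -> 0

Encoded: [5, 5, 6, 6, 2, 1, 0]


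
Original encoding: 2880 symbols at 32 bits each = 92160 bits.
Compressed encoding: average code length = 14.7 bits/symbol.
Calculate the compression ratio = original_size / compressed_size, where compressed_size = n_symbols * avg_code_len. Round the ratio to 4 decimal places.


original_size = n_symbols * orig_bits = 2880 * 32 = 92160 bits
compressed_size = n_symbols * avg_code_len = 2880 * 14.7 = 42336.0 bits
ratio = original_size / compressed_size = 92160 / 42336.0 = 2.1769

Compression ratio = 2.1769


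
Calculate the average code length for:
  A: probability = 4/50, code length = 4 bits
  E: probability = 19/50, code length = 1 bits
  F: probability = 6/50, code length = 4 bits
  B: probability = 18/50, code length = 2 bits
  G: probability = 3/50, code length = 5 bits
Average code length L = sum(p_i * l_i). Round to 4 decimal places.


Weighted contributions p_i * l_i:
  A: (4/50) * 4 = 16/50
  E: (19/50) * 1 = 19/50
  F: (6/50) * 4 = 24/50
  B: (18/50) * 2 = 36/50
  G: (3/50) * 5 = 15/50
Sum = (16 + 19 + 24 + 36 + 15)/50 = 110/50

L = 110/50 = 2.2000 bits/symbol


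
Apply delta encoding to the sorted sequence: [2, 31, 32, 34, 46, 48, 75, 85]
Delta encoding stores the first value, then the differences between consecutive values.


First value: 2
Deltas:
  31 - 2 = 29
  32 - 31 = 1
  34 - 32 = 2
  46 - 34 = 12
  48 - 46 = 2
  75 - 48 = 27
  85 - 75 = 10


Delta encoded: [2, 29, 1, 2, 12, 2, 27, 10]


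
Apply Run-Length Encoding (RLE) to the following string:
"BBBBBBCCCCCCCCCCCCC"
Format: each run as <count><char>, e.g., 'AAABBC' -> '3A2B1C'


Scanning runs left to right:
  i=0: run of 'B' x 6 -> '6B'
  i=6: run of 'C' x 13 -> '13C'

RLE = 6B13C


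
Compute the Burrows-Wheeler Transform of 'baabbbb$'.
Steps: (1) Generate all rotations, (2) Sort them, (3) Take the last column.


Rotations (sorted):
  0: $baabbbb -> last char: b
  1: aabbbb$b -> last char: b
  2: abbbb$ba -> last char: a
  3: b$baabbb -> last char: b
  4: baabbbb$ -> last char: $
  5: bb$baabb -> last char: b
  6: bbb$baab -> last char: b
  7: bbbb$baa -> last char: a


BWT = bbab$bba


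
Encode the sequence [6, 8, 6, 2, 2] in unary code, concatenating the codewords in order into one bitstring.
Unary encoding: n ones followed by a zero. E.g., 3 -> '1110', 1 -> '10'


Encode each number as n ones followed by a terminating 0:
  6 -> 1111110 (7 bits)
  8 -> 111111110 (9 bits)
  6 -> 1111110 (7 bits)
  2 -> 110 (3 bits)
  2 -> 110 (3 bits)
Total length = 7 + 9 + 7 + 3 + 3 = 29 bits.

Unary([6, 8, 6, 2, 2]) = 11111101111111101111110110110 (29 bits)


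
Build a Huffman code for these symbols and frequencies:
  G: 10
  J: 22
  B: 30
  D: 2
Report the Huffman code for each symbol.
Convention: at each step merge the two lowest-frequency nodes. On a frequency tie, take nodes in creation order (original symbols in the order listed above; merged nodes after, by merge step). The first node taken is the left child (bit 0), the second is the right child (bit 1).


Huffman tree construction:
Step 1: Merge D(2) + G(10) = 12
Step 2: Merge (D+G)(12) + J(22) = 34
Step 3: Merge B(30) + ((D+G)+J)(34) = 64
Read each symbol's code off the tree from the root (left child = 0, right child = 1).

Codes:
  G: 101 (length 3)
  J: 11 (length 2)
  B: 0 (length 1)
  D: 100 (length 3)
Average code length: 110/64 = 1.7188 bits/symbol


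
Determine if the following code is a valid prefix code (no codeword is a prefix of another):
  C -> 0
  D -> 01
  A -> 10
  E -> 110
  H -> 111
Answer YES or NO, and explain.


Checking each pair (does one codeword prefix another?):
  C='0' vs D='01': prefix -- VIOLATION

NO -- this is NOT a valid prefix code. C (0) is a prefix of D (01).


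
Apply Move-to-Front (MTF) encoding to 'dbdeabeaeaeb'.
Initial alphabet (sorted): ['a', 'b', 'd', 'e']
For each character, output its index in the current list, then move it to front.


MTF encoding:
'd': index 2 in ['a', 'b', 'd', 'e'] -> ['d', 'a', 'b', 'e']
'b': index 2 in ['d', 'a', 'b', 'e'] -> ['b', 'd', 'a', 'e']
'd': index 1 in ['b', 'd', 'a', 'e'] -> ['d', 'b', 'a', 'e']
'e': index 3 in ['d', 'b', 'a', 'e'] -> ['e', 'd', 'b', 'a']
'a': index 3 in ['e', 'd', 'b', 'a'] -> ['a', 'e', 'd', 'b']
'b': index 3 in ['a', 'e', 'd', 'b'] -> ['b', 'a', 'e', 'd']
'e': index 2 in ['b', 'a', 'e', 'd'] -> ['e', 'b', 'a', 'd']
'a': index 2 in ['e', 'b', 'a', 'd'] -> ['a', 'e', 'b', 'd']
'e': index 1 in ['a', 'e', 'b', 'd'] -> ['e', 'a', 'b', 'd']
'a': index 1 in ['e', 'a', 'b', 'd'] -> ['a', 'e', 'b', 'd']
'e': index 1 in ['a', 'e', 'b', 'd'] -> ['e', 'a', 'b', 'd']
'b': index 2 in ['e', 'a', 'b', 'd'] -> ['b', 'e', 'a', 'd']


Output: [2, 2, 1, 3, 3, 3, 2, 2, 1, 1, 1, 2]


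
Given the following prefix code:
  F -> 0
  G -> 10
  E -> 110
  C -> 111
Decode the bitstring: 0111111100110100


Decoding step by step:
Bits 0 -> F
Bits 111 -> C
Bits 111 -> C
Bits 10 -> G
Bits 0 -> F
Bits 110 -> E
Bits 10 -> G
Bits 0 -> F


Decoded message: FCCGFEGF


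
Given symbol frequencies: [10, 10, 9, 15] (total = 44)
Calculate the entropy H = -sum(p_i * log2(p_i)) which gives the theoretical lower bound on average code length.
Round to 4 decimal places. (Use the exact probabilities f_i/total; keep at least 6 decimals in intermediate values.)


Per-symbol terms -p_i * log2(p_i) with p_i = f_i/44:
  p = 10/44 = 0.227273: log2(p) = -2.137504, -p*log2(p) = 0.485796
  p = 10/44 = 0.227273: log2(p) = -2.137504, -p*log2(p) = 0.485796
  p = 9/44 = 0.204545: log2(p) = -2.289507, -p*log2(p) = 0.468308
  p = 15/44 = 0.340909: log2(p) = -1.552541, -p*log2(p) = 0.529275
H = 0.485796 + 0.485796 + 0.468308 + 0.529275 = 1.969175

H = 1.9692 bits/symbol


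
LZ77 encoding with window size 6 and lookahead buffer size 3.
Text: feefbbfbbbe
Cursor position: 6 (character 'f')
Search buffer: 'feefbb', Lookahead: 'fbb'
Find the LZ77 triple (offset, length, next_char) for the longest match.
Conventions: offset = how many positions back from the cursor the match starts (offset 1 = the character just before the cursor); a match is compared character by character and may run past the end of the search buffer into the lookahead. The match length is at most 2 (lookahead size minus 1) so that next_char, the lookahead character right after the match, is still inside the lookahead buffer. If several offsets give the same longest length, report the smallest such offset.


Try each offset into the search buffer:
  offset=1 (pos 5, char 'b'): match length 0
  offset=2 (pos 4, char 'b'): match length 0
  offset=3 (pos 3, char 'f'): match length 2
  offset=4 (pos 2, char 'e'): match length 0
  offset=5 (pos 1, char 'e'): match length 0
  offset=6 (pos 0, char 'f'): match length 1
Longest match has length 2 at offset 3.
next_char = character at position 6 + 2 = 8 -> 'b'

Best match: offset=3, length=2 (matching 'fb' starting at position 3)
LZ77 triple: (3, 2, 'b')


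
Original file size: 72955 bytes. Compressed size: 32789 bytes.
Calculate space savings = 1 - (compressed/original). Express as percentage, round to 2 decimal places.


ratio = compressed/original = 32789/72955 = 0.449441
savings = 1 - ratio = 1 - 0.449441 = 0.550559
as a percentage: 0.550559 * 100 = 55.06%

Space savings = 1 - 32789/72955 = 55.06%


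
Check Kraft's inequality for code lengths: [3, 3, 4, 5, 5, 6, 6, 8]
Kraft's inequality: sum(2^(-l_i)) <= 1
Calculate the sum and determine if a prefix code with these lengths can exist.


Sum = 2^(-3) + 2^(-3) + 2^(-4) + 2^(-5) + 2^(-5) + 2^(-6) + 2^(-6) + 2^(-8)
    = 0.125 + 0.125 + 0.0625 + 0.03125 + 0.03125 + 0.015625 + 0.015625 + 0.00390625
    = 105/256 = 0.41015625
Since 0.41015625 <= 1, Kraft's inequality IS satisfied.
A prefix code with these lengths CAN exist.

Kraft sum = 0.41015625. Satisfied.


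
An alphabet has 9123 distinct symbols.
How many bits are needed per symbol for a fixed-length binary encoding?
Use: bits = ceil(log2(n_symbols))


log2(9123) = 13.1553
Bracket: 2^13 = 8192 < 9123 <= 2^14 = 16384
So ceil(log2(9123)) = 14

bits = ceil(log2(9123)) = ceil(13.1553) = 14 bits


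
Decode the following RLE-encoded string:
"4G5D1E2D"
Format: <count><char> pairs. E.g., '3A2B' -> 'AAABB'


Expanding each <count><char> pair:
  4G -> 'GGGG'
  5D -> 'DDDDD'
  1E -> 'E'
  2D -> 'DD'

Decoded = GGGGDDDDDEDD


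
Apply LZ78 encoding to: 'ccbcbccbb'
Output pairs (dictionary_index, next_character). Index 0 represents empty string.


LZ78 encoding steps:
Dictionary: {0: ''}
Step 1: w='' (idx 0), next='c' -> output (0, 'c'), add 'c' as idx 1
Step 2: w='c' (idx 1), next='b' -> output (1, 'b'), add 'cb' as idx 2
Step 3: w='cb' (idx 2), next='c' -> output (2, 'c'), add 'cbc' as idx 3
Step 4: w='cb' (idx 2), next='b' -> output (2, 'b'), add 'cbb' as idx 4


Encoded: [(0, 'c'), (1, 'b'), (2, 'c'), (2, 'b')]


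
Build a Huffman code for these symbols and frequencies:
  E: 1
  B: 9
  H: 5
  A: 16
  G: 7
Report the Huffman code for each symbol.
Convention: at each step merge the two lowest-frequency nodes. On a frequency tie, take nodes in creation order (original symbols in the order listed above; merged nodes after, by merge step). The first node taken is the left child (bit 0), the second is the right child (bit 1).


Huffman tree construction:
Step 1: Merge E(1) + H(5) = 6
Step 2: Merge (E+H)(6) + G(7) = 13
Step 3: Merge B(9) + ((E+H)+G)(13) = 22
Step 4: Merge A(16) + (B+((E+H)+G))(22) = 38
Read each symbol's code off the tree from the root (left child = 0, right child = 1).

Codes:
  E: 1100 (length 4)
  B: 10 (length 2)
  H: 1101 (length 4)
  A: 0 (length 1)
  G: 111 (length 3)
Average code length: 79/38 = 2.0789 bits/symbol


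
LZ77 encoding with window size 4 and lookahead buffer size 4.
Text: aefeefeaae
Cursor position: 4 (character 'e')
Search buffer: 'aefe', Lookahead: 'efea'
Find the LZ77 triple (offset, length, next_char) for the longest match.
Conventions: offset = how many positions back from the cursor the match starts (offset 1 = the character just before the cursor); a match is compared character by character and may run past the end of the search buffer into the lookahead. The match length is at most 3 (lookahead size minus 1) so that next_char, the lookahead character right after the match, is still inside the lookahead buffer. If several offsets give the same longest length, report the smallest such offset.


Try each offset into the search buffer:
  offset=1 (pos 3, char 'e'): match length 1
  offset=2 (pos 2, char 'f'): match length 0
  offset=3 (pos 1, char 'e'): match length 3
  offset=4 (pos 0, char 'a'): match length 0
Longest match has length 3 at offset 3.
next_char = character at position 4 + 3 = 7 -> 'a'

Best match: offset=3, length=3 (matching 'efe' starting at position 1)
LZ77 triple: (3, 3, 'a')
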